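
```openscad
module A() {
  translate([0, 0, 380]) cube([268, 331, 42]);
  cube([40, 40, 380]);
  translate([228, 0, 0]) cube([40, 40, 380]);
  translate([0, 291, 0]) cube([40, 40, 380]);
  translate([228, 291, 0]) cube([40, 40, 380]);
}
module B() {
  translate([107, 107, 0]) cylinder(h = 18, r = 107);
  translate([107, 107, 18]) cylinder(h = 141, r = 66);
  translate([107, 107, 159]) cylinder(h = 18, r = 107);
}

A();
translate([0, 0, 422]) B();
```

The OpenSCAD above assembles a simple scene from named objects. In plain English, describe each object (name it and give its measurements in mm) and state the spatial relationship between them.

A is a simple wooden stool: a rectangular seat 268 mm (x) by 331 mm (y), 42 mm thick, top face at z = 422 mm, on four square legs, each 40×40 mm in cross-section. The legs rest on z = 0, each flush with a corner of the seat.

B is a spool: two coaxial disc flanges of radius 107 mm and thickness 18 mm, joined by a core cylinder of radius 66 mm and height 141 mm. The lower flange rests on z = 0 and the three cylinders share a vertical axis.

The spool is on top of the stool.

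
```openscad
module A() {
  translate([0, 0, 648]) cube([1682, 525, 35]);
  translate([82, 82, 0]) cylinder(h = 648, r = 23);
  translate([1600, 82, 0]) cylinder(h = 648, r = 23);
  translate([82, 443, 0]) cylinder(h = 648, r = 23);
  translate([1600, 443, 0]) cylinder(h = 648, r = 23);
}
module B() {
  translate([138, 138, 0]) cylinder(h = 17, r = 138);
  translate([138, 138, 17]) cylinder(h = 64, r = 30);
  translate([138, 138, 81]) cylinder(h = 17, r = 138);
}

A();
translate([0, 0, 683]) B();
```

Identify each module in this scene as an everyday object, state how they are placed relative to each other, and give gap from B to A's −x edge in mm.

A is a table. B is a spool. The spool is on top of the table. The gap from the spool to the table's −x edge is 0 mm.

The spool's min-x is at 0; the table's min-x is 0; gap = 0 mm.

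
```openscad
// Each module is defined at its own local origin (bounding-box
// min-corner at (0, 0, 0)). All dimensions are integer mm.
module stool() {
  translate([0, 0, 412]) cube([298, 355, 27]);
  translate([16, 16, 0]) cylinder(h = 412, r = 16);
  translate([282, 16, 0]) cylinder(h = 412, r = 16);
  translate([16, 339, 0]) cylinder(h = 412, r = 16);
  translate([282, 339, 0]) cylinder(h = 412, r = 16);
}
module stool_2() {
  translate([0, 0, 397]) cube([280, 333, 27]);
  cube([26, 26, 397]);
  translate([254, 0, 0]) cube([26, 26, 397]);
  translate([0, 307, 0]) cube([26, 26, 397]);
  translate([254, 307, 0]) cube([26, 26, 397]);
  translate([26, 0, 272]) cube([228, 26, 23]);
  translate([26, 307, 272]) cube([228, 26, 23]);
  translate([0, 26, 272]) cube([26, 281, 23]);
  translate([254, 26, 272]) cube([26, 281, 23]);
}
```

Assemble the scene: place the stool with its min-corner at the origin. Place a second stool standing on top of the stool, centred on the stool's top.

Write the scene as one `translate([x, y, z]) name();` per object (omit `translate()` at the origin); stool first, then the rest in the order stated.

stool();
translate([9, 11, 439]) stool_2();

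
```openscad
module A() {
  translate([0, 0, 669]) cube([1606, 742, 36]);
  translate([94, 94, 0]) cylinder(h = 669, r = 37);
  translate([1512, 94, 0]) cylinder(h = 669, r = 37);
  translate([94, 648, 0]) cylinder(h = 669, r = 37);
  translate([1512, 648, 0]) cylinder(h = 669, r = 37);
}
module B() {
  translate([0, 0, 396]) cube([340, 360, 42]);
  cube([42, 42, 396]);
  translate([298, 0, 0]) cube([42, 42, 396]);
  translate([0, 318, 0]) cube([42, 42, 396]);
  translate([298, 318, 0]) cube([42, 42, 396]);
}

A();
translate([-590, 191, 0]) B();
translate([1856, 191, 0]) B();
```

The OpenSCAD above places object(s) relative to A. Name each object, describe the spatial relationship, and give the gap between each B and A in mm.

Each stool's nearest face is 250 mm from the table's bounding box.

A is a table. B is a stool. Two stools sit around the table at the −x, +x sides. The gap between each stool and the table is 250 mm.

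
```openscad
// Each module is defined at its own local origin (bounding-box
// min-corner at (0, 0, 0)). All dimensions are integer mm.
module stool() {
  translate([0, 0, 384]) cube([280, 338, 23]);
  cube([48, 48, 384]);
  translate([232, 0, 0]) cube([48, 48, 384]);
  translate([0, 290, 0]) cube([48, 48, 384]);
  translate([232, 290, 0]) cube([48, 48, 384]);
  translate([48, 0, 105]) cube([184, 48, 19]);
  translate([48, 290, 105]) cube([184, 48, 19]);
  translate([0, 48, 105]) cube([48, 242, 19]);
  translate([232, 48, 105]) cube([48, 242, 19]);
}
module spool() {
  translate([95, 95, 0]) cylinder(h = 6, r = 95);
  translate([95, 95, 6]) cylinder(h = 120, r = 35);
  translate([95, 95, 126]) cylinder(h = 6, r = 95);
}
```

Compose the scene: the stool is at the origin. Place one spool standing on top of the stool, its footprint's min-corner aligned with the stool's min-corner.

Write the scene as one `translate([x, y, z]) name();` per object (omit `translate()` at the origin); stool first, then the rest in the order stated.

stool();
translate([0, 0, 407]) spool();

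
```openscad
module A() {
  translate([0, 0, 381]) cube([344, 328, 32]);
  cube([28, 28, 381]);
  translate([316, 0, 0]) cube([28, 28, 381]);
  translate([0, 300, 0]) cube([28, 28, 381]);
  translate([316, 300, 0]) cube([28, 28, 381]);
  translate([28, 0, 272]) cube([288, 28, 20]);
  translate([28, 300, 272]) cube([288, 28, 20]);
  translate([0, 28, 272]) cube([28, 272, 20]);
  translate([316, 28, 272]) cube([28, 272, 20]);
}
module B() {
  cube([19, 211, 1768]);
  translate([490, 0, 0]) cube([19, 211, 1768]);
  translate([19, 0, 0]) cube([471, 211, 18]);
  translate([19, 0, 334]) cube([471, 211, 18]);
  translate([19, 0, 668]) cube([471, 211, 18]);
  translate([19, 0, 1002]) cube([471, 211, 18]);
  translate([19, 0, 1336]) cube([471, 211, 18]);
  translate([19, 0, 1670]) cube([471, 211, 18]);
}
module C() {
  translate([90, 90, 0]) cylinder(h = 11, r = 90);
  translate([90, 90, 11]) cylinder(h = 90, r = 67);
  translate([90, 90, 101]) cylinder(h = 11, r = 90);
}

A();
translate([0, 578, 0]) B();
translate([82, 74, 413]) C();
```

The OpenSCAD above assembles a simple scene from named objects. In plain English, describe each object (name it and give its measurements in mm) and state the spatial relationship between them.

A is a simple wooden stool: a rectangular seat 344 mm (x) by 328 mm (y), 32 mm thick, top face at z = 413 mm, on four square legs, each 28×28 mm in cross-section. The legs rest on z = 0, each flush with a corner of the seat. Four stretchers, 28 mm wide and 20 mm tall, connect adjacent legs with their undersides at z = 272 mm, each running between the inner faces of the legs it joins and aligned with the legs' outer faces on the other axis.

B is a bookshelf 509 mm wide overall, 211 mm deep and 1768 mm tall. The two sides are 19 mm thick vertical panels. 6 horizontal shelves of 18 mm thickness span between the inner faces of the sides; the lowest shelf sits on the floor and shelves are stacked with a clear vertical gap of 316 mm between each pair.

C is a spool: two coaxial disc flanges of radius 90 mm and thickness 11 mm, joined by a core cylinder of radius 67 mm and height 90 mm. The lower flange rests on z = 0 and the three cylinders share a vertical axis.

The bookshelf is on the floor beside the stool on its +y side. The spool is on top of the stool, centred.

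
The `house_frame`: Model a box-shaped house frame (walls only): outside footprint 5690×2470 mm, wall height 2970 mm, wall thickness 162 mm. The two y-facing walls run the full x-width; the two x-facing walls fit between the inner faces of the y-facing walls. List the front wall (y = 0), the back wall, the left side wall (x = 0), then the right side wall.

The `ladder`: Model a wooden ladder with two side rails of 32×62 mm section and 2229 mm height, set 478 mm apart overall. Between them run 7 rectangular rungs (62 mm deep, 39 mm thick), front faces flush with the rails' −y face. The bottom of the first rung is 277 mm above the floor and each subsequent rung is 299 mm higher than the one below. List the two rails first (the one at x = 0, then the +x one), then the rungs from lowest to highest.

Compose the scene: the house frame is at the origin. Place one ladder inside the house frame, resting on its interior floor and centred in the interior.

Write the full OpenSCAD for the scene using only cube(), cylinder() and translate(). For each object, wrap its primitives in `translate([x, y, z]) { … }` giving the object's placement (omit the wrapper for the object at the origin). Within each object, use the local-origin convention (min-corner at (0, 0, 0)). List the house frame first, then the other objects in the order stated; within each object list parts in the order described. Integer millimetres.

cube([5690, 162, 2970]);
translate([0, 2308, 0]) cube([5690, 162, 2970]);
translate([0, 162, 0]) cube([162, 2146, 2970]);
translate([5528, 162, 0]) cube([162, 2146, 2970]);
translate([2606, 1204, 0]) {
  cube([32, 62, 2229]);
  translate([446, 0, 0]) cube([32, 62, 2229]);
  translate([32, 0, 277]) cube([414, 62, 39]);
  translate([32, 0, 576]) cube([414, 62, 39]);
  translate([32, 0, 875]) cube([414, 62, 39]);
  translate([32, 0, 1174]) cube([414, 62, 39]);
  translate([32, 0, 1473]) cube([414, 62, 39]);
  translate([32, 0, 1772]) cube([414, 62, 39]);
  translate([32, 0, 2071]) cube([414, 62, 39]);
}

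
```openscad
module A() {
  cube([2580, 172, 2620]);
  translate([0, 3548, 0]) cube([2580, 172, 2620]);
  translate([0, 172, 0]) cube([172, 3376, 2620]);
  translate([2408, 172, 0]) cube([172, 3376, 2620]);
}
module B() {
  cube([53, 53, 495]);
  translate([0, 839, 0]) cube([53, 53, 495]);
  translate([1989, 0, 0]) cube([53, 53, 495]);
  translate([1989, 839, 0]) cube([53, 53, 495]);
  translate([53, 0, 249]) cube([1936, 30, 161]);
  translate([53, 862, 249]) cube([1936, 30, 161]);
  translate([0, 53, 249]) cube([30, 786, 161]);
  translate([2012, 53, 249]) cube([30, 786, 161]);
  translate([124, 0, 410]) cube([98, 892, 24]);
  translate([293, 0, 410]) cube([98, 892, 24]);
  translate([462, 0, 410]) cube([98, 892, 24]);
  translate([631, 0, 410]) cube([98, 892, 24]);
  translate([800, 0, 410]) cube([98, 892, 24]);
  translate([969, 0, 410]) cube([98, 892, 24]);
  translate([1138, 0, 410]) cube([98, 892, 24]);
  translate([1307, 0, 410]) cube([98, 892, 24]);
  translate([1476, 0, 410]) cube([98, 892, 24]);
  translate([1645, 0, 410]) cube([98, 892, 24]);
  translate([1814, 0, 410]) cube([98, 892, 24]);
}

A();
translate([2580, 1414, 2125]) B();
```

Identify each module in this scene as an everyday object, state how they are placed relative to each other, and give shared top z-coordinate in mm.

Both tops at z = 2620 mm.

A is a house frame. B is a bed frame. The bed frame is beside the house frame with their tops flush at z = 2620. The shared top z-coordinate is 2620 mm.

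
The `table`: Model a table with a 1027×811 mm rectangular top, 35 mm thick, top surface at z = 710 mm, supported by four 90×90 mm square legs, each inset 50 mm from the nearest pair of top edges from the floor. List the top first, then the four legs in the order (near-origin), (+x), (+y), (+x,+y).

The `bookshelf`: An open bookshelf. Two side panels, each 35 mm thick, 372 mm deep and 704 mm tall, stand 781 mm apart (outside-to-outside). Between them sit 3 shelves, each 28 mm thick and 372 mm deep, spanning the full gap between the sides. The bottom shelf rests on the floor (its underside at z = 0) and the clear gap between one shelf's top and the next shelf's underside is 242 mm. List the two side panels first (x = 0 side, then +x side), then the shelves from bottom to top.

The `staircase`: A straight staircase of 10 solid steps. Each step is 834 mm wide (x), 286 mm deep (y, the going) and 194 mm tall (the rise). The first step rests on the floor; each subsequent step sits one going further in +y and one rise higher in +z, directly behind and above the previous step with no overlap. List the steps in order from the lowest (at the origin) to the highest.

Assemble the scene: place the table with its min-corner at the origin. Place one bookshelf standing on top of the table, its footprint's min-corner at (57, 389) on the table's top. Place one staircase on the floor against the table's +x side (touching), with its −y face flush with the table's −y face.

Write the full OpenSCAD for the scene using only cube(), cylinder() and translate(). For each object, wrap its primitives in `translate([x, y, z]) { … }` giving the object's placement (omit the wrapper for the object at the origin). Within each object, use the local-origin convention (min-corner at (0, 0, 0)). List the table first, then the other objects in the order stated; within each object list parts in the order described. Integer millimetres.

translate([0, 0, 675]) cube([1027, 811, 35]);
translate([50, 50, 0]) cube([90, 90, 675]);
translate([887, 50, 0]) cube([90, 90, 675]);
translate([50, 671, 0]) cube([90, 90, 675]);
translate([887, 671, 0]) cube([90, 90, 675]);
translate([57, 389, 710]) {
  cube([35, 372, 704]);
  translate([746, 0, 0]) cube([35, 372, 704]);
  translate([35, 0, 0]) cube([711, 372, 28]);
  translate([35, 0, 270]) cube([711, 372, 28]);
  translate([35, 0, 540]) cube([711, 372, 28]);
}
translate([1027, 0, 0]) {
  cube([834, 286, 194]);
  translate([0, 286, 194]) cube([834, 286, 194]);
  translate([0, 572, 388]) cube([834, 286, 194]);
  translate([0, 858, 582]) cube([834, 286, 194]);
  translate([0, 1144, 776]) cube([834, 286, 194]);
  translate([0, 1430, 970]) cube([834, 286, 194]);
  translate([0, 1716, 1164]) cube([834, 286, 194]);
  translate([0, 2002, 1358]) cube([834, 286, 194]);
  translate([0, 2288, 1552]) cube([834, 286, 194]);
  translate([0, 2574, 1746]) cube([834, 286, 194]);
}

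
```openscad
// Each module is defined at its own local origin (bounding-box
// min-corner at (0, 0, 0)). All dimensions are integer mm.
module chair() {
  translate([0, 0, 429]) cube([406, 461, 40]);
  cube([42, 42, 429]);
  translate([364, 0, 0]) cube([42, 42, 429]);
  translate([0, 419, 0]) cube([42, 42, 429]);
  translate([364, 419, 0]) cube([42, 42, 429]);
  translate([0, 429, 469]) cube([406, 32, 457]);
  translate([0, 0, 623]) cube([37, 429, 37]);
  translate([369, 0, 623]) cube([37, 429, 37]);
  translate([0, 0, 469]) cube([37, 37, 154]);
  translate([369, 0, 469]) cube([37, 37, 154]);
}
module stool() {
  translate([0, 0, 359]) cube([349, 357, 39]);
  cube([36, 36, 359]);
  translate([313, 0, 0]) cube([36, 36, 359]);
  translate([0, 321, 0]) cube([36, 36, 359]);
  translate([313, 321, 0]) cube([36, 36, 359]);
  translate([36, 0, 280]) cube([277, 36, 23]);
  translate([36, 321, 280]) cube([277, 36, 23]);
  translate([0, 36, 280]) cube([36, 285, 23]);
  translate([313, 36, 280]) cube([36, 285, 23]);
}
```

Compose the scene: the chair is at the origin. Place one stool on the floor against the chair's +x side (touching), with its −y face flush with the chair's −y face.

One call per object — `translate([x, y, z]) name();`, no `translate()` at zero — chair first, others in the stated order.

chair();
translate([406, 0, 0]) stool();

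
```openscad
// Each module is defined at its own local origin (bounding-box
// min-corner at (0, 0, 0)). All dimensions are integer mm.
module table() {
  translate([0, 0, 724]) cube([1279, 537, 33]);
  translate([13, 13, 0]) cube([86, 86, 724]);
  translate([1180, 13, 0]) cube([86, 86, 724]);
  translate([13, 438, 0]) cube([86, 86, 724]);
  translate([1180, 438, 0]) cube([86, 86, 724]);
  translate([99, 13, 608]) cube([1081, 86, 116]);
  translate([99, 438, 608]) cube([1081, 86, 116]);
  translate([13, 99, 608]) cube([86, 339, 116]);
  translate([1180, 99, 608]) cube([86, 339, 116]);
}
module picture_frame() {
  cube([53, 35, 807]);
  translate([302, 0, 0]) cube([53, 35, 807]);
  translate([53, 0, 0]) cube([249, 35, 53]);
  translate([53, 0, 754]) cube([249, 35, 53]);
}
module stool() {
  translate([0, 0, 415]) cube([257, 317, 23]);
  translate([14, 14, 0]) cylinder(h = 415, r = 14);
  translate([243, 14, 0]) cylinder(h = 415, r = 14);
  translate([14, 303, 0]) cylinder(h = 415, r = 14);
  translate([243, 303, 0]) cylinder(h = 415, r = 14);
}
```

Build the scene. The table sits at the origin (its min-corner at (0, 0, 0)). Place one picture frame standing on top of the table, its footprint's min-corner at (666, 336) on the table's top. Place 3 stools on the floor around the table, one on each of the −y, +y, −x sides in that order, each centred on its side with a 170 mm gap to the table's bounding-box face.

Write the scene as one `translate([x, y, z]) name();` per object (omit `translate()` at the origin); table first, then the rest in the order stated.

table();
translate([666, 336, 757]) picture_frame();
translate([511, -487, 0]) stool();
translate([511, 707, 0]) stool();
translate([-427, 110, 0]) stool();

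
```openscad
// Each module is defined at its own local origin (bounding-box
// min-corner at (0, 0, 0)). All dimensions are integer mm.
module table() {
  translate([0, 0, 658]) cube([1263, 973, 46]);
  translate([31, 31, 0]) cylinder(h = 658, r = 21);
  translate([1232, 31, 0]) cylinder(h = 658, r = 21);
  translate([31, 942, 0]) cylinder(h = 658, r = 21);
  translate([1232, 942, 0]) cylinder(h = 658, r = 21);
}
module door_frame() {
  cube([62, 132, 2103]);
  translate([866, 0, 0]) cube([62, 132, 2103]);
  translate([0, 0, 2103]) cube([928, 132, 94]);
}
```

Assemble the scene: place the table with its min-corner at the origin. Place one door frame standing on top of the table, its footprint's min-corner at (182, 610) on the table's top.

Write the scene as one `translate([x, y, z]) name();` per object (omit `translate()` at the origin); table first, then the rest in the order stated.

table();
translate([182, 610, 704]) door_frame();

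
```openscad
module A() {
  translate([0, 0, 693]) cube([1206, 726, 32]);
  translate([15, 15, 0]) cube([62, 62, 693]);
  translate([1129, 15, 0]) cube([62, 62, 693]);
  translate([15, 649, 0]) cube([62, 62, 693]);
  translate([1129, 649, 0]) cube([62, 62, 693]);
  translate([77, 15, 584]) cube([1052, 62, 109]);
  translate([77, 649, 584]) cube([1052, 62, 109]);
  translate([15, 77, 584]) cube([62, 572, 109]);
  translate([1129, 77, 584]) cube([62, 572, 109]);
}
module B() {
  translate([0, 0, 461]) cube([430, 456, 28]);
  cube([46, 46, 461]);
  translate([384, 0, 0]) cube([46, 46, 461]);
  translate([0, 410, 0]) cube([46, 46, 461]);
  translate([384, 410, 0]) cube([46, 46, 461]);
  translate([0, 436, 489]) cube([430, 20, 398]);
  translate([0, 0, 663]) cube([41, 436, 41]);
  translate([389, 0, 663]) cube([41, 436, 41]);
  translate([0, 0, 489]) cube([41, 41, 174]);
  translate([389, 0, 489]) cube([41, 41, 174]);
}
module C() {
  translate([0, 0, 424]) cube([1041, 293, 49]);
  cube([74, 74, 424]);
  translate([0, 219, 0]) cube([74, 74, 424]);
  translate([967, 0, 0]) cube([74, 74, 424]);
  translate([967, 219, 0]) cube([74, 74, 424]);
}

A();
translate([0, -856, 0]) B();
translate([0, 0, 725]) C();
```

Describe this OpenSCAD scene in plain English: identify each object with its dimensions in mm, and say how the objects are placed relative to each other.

A is a table with a 1206×726 mm rectangular top, 32 mm thick, top surface at z = 725 mm, supported by four 62×62 mm square legs, each inset 15 mm from the nearest pair of top edges, running from the floor. Four apron rails, 62 mm thick and 109 mm tall, run between adjacent legs with their top edges flush with the underside of the top and their outer faces flush with the legs' outer faces.

B is a chair: 430×456 mm seat, 28 mm thick, top at z = 489 mm, on four 46 mm square corner legs flush with the seat edges. A 20 mm thick backrest slab spans the full seat width, extending 398 mm above the seat top, its back face flush with the seat's +y edge. Two armrests of 41×41 mm section run along each side from the seat's front edge to the front of the backrest, top faces 215 mm above the seat top and outer faces flush with the seat's x-edges; a 41×41 mm post under the front of each armrest stands on the seat at the front corner.

C is a long wooden bench with a 1041 mm (x) × 293 mm (y) seat, 49 mm thick, its top surface 473 mm above the floor. Four 74 mm square legs at the seat corners, flush with the edges, run from z = 0 to the seat underside.

The chair is on the floor beside the table on its −y side. The bench is on top of the table.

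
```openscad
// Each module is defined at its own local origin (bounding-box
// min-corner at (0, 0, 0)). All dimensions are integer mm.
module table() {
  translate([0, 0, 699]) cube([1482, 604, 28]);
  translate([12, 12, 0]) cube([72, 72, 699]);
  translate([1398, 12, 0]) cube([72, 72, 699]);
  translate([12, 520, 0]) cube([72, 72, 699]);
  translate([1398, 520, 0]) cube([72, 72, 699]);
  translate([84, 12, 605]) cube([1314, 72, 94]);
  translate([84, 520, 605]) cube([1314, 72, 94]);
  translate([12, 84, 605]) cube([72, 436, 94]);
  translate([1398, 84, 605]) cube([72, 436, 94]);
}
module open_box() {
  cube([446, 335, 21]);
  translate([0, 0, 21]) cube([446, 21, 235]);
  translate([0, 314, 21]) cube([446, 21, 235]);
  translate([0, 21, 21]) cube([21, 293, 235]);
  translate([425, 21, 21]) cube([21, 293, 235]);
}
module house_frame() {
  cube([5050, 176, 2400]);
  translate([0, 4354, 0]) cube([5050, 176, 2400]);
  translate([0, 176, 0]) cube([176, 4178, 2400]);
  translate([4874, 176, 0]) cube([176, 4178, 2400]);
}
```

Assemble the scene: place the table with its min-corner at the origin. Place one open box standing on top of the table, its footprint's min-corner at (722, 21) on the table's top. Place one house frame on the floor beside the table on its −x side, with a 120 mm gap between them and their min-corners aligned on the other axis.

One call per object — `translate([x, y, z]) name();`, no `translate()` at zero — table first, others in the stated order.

table();
translate([722, 21, 727]) open_box();
translate([-5170, 0, 0]) house_frame();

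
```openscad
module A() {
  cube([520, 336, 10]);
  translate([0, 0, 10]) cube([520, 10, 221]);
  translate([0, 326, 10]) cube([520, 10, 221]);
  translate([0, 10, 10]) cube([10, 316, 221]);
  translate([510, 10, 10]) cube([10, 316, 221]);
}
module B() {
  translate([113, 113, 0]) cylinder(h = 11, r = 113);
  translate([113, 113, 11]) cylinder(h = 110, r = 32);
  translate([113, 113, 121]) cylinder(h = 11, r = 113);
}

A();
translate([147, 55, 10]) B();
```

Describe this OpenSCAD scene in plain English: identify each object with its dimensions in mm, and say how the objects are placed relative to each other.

A is an open storage box with external size 520×336×231 mm and wall thickness 10 mm (the base is also 10 mm thick). The base covers the whole footprint; the four walls stand on the base, with the y-facing walls full-width and the x-facing walls fitting between their inner faces.

B is a spool: two coaxial disc flanges of radius 113 mm and thickness 11 mm, joined by a core cylinder of radius 32 mm and height 110 mm. The lower flange rests on z = 0 and the three cylinders share a vertical axis.

The spool sits inside the open box, centred.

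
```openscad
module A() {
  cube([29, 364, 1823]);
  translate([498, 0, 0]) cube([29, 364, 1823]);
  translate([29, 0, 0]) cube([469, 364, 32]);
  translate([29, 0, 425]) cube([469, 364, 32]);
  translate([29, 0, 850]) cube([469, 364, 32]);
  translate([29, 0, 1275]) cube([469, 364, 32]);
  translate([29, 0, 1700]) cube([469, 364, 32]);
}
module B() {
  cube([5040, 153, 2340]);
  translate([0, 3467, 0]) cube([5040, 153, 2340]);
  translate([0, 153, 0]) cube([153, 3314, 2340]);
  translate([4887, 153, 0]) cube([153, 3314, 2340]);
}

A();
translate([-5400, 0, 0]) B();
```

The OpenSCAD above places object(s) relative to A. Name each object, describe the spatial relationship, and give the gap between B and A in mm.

A is a bookshelf. B is a house frame. The house frame is on the floor beside the bookshelf on its −x side. The gap between the house frame and the bookshelf is 360 mm.

The house frame's nearest face is 360 mm from the bookshelf's −x face.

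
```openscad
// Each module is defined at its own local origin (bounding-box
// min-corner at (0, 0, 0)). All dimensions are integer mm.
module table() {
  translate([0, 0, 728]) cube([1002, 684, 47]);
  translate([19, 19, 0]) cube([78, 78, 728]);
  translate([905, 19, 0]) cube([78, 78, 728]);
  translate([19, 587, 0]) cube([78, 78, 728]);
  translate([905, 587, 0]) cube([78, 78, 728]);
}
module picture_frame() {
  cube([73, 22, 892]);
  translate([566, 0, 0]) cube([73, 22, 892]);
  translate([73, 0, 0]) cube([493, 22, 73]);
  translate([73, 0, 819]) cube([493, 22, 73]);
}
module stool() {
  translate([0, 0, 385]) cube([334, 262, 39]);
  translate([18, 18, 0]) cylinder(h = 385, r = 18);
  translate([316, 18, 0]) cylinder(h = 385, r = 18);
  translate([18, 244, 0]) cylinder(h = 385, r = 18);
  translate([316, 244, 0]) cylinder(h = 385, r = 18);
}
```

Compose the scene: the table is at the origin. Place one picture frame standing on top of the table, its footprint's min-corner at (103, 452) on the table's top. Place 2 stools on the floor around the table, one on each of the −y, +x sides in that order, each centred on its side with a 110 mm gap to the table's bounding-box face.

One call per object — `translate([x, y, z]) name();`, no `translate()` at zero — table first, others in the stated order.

table();
translate([103, 452, 775]) picture_frame();
translate([334, -372, 0]) stool();
translate([1112, 211, 0]) stool();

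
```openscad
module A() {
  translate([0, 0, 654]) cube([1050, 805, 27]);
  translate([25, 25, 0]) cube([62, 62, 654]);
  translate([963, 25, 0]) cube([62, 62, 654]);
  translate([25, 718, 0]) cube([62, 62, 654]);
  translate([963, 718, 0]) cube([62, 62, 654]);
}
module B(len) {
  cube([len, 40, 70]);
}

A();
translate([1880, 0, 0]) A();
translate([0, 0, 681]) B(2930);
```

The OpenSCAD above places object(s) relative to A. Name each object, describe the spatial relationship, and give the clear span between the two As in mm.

A is a table. B is a beam. A beam spans the tops of two tables. The clear span between the two tables is 830 mm.

Second table starts at x = 1880; first ends at x = 1050; clear span = 1880 − 1050 = 830 mm.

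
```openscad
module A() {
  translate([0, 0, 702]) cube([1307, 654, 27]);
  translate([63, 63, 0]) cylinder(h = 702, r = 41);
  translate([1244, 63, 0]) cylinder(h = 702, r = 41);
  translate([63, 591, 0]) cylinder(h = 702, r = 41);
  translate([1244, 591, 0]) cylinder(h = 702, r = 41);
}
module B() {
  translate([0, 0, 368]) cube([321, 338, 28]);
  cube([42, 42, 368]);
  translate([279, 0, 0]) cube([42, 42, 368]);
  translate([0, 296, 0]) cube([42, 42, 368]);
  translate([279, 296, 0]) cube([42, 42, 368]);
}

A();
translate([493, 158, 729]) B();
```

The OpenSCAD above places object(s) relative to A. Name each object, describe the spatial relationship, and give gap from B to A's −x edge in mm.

A is a table. B is a stool. The stool is on top of the table, centred. The gap from the stool to the table's −x edge is 493 mm.

The stool's min-x is at 493; the table's min-x is 0; gap = 493 mm.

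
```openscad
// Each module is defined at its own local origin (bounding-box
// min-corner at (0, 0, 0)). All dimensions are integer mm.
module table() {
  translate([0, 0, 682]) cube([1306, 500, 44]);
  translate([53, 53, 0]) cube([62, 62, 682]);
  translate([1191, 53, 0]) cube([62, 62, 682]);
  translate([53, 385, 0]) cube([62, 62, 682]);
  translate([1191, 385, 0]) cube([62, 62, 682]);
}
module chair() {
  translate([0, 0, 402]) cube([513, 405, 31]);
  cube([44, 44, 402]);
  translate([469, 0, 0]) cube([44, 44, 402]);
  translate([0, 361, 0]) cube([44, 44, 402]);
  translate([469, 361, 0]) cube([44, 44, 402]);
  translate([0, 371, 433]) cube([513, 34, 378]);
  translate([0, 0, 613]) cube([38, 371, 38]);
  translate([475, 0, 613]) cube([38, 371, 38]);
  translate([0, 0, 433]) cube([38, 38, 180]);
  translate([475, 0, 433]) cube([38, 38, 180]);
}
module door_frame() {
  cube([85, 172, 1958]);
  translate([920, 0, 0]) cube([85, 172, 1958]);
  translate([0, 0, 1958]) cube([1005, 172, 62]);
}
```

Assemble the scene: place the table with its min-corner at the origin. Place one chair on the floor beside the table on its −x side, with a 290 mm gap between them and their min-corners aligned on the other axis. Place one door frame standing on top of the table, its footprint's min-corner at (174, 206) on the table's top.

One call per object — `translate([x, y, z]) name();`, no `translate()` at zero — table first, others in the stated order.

table();
translate([-803, 0, 0]) chair();
translate([174, 206, 726]) door_frame();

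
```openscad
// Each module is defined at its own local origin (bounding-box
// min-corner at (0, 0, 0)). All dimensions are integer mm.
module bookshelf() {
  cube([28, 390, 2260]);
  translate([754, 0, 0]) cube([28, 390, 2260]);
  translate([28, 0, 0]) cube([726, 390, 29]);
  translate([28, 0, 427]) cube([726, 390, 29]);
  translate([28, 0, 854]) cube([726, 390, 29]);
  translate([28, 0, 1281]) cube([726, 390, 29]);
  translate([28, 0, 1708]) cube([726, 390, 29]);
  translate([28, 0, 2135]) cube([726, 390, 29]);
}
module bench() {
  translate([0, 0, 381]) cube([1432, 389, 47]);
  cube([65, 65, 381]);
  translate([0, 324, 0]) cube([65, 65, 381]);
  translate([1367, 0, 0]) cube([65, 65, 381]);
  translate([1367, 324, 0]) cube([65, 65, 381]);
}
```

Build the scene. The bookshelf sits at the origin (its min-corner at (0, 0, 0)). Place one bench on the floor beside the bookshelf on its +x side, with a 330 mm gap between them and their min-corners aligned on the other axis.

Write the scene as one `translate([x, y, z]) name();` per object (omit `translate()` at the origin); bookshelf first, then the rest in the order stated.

bookshelf();
translate([1112, 0, 0]) bench();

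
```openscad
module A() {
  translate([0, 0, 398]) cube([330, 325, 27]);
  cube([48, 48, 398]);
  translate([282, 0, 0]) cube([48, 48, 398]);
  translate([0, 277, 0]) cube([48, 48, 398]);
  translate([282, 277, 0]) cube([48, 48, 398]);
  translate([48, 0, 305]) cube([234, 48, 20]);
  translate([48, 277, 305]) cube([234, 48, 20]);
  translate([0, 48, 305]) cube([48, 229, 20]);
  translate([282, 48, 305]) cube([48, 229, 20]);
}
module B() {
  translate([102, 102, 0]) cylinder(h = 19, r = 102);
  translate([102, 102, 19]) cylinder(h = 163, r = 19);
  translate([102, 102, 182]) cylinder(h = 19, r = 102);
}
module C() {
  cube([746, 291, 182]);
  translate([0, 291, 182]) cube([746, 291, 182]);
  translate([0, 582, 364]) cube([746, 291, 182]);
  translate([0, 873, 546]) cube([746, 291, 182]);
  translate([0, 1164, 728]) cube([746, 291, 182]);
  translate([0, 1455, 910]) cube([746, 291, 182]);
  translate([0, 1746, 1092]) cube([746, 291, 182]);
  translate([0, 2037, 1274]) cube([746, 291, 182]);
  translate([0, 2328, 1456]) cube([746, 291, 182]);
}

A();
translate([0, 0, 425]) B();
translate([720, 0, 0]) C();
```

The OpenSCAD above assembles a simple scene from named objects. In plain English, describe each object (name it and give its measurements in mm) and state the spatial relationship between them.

A is a simple wooden stool: a rectangular seat 330 mm (x) by 325 mm (y), 27 mm thick, top face at z = 425 mm, on four square legs, each 48×48 mm in cross-section. The legs rest on z = 0, each flush with a corner of the seat. Four stretchers, 48 mm wide and 20 mm tall, connect adjacent legs with their undersides at z = 305 mm, each running between the inner faces of the legs it joins and aligned with the legs' outer faces on the other axis.

B is a spool: two coaxial disc flanges of radius 102 mm and thickness 19 mm, joined by a core cylinder of radius 19 mm and height 163 mm. The lower flange rests on z = 0 and the three cylinders share a vertical axis.

C is a straight staircase of 9 solid steps. Each step is 746 mm wide (x), 291 mm deep (y, the going) and 182 mm tall (the rise). The first step rests on the floor; each subsequent step sits one going further in +y and one rise higher in +z, directly behind and above the previous step with no overlap.

The spool is on top of the stool. The staircase is on the floor beside the stool on its +x side.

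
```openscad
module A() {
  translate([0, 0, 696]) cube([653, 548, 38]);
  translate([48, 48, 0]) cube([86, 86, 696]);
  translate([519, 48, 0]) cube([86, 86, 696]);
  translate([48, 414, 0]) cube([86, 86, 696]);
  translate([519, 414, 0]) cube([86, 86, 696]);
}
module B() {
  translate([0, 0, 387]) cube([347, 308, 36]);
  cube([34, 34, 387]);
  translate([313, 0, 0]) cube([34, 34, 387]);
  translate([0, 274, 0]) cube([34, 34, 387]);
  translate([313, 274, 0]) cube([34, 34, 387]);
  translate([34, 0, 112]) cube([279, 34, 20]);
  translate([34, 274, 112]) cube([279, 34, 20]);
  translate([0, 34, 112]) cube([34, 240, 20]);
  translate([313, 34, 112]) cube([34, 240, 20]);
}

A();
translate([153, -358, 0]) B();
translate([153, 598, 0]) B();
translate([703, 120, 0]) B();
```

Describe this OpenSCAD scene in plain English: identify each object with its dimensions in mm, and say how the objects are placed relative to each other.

A is a rectangular dining table. The top is 653×548×38 mm with its upper surface at z = 734 mm. It stands on four 86×86 mm square legs, each inset 48 mm from the nearest pair of top edges, running from the floor to the underside of the top.

B is a four-legged stool. The seat is a 347×308×36 mm slab whose top surface is at z = 423 mm; four square legs, each 34×34 mm in cross-section, run from the floor (z = 0) to the underside of the seat, each flush with a corner of the seat. Four stretchers, 34 mm wide and 20 mm tall, connect adjacent legs with their undersides at z = 112 mm, each running between the inner faces of the legs it joins and aligned with the legs' outer faces on the other axis.

Three stools sit around the table at the −y, +y, +x sides.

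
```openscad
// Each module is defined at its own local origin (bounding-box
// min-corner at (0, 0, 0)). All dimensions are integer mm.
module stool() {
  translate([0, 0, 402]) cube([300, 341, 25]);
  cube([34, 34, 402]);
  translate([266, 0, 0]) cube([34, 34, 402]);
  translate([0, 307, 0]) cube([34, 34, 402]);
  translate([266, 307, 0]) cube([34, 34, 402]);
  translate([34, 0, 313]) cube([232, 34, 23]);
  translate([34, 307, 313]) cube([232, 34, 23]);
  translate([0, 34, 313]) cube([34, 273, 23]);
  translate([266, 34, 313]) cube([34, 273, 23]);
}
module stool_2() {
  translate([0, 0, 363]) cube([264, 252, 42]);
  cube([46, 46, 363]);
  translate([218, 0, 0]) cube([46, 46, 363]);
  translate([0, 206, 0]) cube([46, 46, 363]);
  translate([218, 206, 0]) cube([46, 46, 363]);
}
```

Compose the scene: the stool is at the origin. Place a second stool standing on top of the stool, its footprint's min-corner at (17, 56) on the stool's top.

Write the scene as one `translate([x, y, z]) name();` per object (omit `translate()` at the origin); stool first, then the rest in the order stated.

stool();
translate([17, 56, 427]) stool_2();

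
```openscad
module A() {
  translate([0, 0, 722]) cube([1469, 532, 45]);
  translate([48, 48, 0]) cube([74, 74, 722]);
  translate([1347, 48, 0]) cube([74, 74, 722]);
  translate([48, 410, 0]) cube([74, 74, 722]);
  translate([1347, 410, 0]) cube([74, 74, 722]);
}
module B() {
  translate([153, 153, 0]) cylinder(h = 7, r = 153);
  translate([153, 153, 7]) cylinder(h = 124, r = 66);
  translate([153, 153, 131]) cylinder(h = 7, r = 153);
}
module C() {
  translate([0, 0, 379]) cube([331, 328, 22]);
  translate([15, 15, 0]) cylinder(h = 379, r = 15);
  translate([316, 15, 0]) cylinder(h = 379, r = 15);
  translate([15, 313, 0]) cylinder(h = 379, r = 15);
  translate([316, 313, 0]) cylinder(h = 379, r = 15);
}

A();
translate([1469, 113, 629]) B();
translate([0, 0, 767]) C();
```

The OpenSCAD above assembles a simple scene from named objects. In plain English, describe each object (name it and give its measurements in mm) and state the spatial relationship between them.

A is a table with a 1469×532 mm rectangular top, 45 mm thick, top surface at z = 767 mm, supported by four 74×74 mm square legs, each inset 48 mm from the nearest pair of top edges, running from the floor.

B is a spool: two coaxial disc flanges of radius 153 mm and thickness 7 mm, joined by a core cylinder of radius 66 mm and height 124 mm. The lower flange rests on z = 0 and the three cylinders share a vertical axis.

C is a simple wooden stool: a rectangular seat 331 mm (x) by 328 mm (y), 22 mm thick, top face at z = 401 mm, on four round legs, each 30 mm in diameter. The legs rest on z = 0, each leg's axis is inset half a diameter from the nearest pair of seat edges (so the leg's bounding box is flush with the corner).

The spool is beside the table with their tops flush at z = 767. The stool is on top of the table.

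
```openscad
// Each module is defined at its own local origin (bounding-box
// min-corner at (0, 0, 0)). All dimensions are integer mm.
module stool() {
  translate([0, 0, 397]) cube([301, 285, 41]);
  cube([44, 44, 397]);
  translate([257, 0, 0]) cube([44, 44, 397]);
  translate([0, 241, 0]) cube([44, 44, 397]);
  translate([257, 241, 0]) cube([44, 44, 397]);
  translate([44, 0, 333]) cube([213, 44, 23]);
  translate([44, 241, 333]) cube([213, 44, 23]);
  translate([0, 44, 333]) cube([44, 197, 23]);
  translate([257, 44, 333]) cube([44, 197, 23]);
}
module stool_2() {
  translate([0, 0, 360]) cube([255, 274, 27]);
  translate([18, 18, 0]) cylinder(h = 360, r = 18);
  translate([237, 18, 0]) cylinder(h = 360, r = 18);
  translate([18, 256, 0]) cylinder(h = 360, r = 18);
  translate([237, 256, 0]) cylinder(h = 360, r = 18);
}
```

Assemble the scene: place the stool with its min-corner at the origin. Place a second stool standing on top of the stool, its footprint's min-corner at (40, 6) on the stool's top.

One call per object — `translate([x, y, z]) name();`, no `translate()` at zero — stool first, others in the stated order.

stool();
translate([40, 6, 438]) stool_2();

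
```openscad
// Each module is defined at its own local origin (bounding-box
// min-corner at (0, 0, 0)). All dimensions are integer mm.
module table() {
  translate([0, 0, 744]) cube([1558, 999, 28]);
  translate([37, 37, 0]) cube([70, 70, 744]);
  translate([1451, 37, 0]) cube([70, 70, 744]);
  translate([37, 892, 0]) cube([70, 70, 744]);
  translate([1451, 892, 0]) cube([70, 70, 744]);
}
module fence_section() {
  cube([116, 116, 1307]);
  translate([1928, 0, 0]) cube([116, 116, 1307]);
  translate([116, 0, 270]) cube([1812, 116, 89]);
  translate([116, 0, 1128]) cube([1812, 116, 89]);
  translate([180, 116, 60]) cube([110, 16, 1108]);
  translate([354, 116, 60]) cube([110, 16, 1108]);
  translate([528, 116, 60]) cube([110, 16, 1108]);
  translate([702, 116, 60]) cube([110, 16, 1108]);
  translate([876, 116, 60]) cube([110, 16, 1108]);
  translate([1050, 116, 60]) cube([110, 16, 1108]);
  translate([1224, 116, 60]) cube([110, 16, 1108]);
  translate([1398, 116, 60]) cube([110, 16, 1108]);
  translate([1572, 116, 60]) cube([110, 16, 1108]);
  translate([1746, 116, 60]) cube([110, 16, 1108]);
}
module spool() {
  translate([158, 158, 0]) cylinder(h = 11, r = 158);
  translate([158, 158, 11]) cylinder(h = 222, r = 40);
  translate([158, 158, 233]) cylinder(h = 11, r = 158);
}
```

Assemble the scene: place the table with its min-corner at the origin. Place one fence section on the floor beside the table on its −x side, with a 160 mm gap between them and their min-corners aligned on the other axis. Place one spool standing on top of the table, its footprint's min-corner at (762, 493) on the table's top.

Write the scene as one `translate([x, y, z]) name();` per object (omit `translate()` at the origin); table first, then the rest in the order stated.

table();
translate([-2204, 0, 0]) fence_section();
translate([762, 493, 772]) spool();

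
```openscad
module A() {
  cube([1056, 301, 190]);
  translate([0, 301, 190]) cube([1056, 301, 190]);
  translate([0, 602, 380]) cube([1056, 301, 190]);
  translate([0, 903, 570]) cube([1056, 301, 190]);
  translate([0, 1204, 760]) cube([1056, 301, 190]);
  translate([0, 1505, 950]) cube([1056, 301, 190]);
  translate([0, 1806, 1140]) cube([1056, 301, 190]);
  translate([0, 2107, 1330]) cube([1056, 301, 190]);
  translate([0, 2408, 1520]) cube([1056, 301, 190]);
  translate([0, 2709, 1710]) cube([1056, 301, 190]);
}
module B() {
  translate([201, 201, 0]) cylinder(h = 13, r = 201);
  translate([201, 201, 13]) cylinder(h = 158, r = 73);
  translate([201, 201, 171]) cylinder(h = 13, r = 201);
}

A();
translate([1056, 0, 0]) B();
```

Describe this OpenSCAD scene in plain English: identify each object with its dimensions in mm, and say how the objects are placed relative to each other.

A is a straight staircase of 10 solid steps. Each step is 1056 mm wide (x), 301 mm deep (y, the going) and 190 mm tall (the rise). The first step rests on the floor; each subsequent step sits one going further in +y and one rise higher in +z, directly behind and above the previous step with no overlap.

B is a spool: two coaxial disc flanges of radius 201 mm and thickness 13 mm, joined by a core cylinder of radius 73 mm and height 158 mm. The lower flange rests on z = 0 and the three cylinders share a vertical axis.

The spool is against the staircase's +x side, with their −y faces flush.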